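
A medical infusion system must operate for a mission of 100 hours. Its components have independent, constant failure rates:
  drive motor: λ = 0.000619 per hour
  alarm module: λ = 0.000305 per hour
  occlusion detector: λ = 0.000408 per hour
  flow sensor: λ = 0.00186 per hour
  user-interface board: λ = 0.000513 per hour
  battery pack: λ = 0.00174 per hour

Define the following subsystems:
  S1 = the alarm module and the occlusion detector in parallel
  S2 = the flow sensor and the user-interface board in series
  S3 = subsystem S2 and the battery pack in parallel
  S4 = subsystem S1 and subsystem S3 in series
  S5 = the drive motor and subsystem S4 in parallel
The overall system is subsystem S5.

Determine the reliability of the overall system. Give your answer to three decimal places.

0.998

R(drive motor) = exp(−0.000619 × 100) = 0.93998
R(alarm module) = exp(−0.000305 × 100) = 0.96996
R(occlusion detector) = exp(−0.000408 × 100) = 0.96002
R(flow sensor) = exp(−0.00186 × 100) = 0.83027
R(user-interface board) = exp(−0.000513 × 100) = 0.94999
R(battery pack) = exp(−0.00174 × 100) = 0.84030
Parallel (alarm module and occlusion detector): 1 − (1 − 0.96996)(1 − 0.96002) = 0.99880
Series (flow sensor and user-interface board): 0.83027 × 0.94999 = 0.78875
Parallel ([0.78875] and battery pack): 1 − (1 − 0.78875)(1 − 0.84030) = 0.96626
Series ([0.99880] and [0.96626]): 0.99880 × 0.96626 = 0.96510
Parallel (drive motor and [0.96510]): 1 − (1 − 0.93998)(1 − 0.96510) = 0.998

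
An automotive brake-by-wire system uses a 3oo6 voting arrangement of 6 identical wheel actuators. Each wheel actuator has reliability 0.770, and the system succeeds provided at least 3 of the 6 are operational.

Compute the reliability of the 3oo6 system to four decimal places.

0.9720

R = Σ_{i=3}^{6} C(6,i) p^i (1−p)^{6−i} with p = 0.770
C(6,3)·0.770^3·0.230^3 = 0.111093
C(6,4)·0.770^4·0.230^2 = 0.278939
C(6,5)·0.770^5·0.230^1 = 0.373536
C(6,6)·0.770^6·0.230^0 = 0.208422
Sum = 0.9720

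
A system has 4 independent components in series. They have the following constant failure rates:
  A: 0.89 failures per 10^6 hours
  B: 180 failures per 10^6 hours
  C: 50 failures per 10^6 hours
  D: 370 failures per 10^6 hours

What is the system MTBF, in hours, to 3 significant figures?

Series of exponential components: λ_sys = Σ λ_i
λ_sys = 0.00000089 + 0.00018 + 0.000050 + 0.00037 = 6.0089e-04 /h
MTBF = 1 / λ_sys = 1660 h

1660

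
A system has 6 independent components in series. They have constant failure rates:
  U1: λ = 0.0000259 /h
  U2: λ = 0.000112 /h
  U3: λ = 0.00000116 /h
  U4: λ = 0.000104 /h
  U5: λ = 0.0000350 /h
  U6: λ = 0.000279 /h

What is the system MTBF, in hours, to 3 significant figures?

Series of exponential components: λ_sys = Σ λ_i
λ_sys = 0.0000259 + 0.000112 + 0.00000116 + 0.000104 + 0.0000350 + 0.000279 = 5.5706e-04 /h
MTBF = 1 / λ_sys = 1800 h

1800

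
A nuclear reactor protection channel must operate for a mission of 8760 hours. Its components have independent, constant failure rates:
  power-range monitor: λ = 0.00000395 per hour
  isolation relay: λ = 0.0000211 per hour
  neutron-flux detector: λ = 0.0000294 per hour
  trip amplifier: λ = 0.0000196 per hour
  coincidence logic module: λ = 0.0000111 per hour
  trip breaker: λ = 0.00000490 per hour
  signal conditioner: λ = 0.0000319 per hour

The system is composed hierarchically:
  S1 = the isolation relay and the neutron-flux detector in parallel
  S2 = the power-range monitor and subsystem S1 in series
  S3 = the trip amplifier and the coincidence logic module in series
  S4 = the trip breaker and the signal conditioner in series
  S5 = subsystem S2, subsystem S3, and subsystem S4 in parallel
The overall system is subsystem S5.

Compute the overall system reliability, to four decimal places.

R(power-range monitor) = exp(−0.00000395 × 8760) = 0.965990
R(isolation relay) = exp(−0.0000211 × 8760) = 0.831241
R(neutron-flux detector) = exp(−0.0000294 × 8760) = 0.772948
R(trip amplifier) = exp(−0.0000196 × 8760) = 0.842235
R(coincidence logic module) = exp(−0.0000111 × 8760) = 0.907342
R(trip breaker) = exp(−0.00000490 × 8760) = 0.957984
R(signal conditioner) = exp(−0.0000319 × 8760) = 0.756204
Parallel (isolation relay and neutron-flux detector): 1 − (1 − 0.831241)(1 − 0.772948) = 0.961683
Series (power-range monitor and [0.961683]): 0.965990 × 0.961683 = 0.928976
Series (trip amplifier and coincidence logic module): 0.842235 × 0.907342 = 0.764195
Series (trip breaker and signal conditioner): 0.957984 × 0.756204 = 0.724431
Parallel ([0.928976], [0.764195], and [0.724431]): 1 − (1 − 0.928976)(1 − 0.764195)(1 − 0.724431) = 0.9954

0.9954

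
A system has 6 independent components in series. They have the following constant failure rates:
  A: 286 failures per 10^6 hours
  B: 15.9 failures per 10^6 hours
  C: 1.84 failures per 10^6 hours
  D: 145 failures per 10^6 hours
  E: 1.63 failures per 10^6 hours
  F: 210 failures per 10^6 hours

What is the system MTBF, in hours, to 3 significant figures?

1510

Series of exponential components: λ_sys = Σ λ_i
λ_sys = 0.000286 + 0.0000159 + 0.00000184 + 0.000145 + 0.00000163 + 0.000210 = 6.6037e-04 /h
MTBF = 1 / λ_sys = 1510 h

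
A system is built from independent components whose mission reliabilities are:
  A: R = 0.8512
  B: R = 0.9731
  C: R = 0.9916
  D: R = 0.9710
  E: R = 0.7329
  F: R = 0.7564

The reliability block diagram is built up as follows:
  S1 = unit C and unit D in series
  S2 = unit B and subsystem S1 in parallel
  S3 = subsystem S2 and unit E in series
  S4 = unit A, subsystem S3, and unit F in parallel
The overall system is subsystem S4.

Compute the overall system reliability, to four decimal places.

0.9903

Series (C and D): 0.991600 × 0.971000 = 0.962844
Parallel (B and [0.962844]): 1 − (1 − 0.973100)(1 − 0.962844) = 0.999001
Series ([0.999001] and E): 0.999001 × 0.732900 = 0.732168
Parallel (A, [0.732168], and F): 1 − (1 − 0.851200)(1 − 0.732168)(1 − 0.756400) = 0.9903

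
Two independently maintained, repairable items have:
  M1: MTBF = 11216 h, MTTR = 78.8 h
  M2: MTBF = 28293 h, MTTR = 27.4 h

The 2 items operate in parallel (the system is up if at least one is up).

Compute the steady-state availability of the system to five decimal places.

A(M1) = MTBF/(MTBF+MTTR) = 11216/(11216+78.8) = 0.993023
A(M2) = MTBF/(MTBF+MTTR) = 28293/(28293+27.4) = 0.999032
Parallel availability: 1 − (1 − 0.993023)(1 − 0.999032) = 0.99999

0.99999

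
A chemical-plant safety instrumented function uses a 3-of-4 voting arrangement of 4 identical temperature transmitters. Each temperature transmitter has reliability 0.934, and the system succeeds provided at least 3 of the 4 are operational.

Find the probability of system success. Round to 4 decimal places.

R = Σ_{i=3}^{4} C(4,i) p^i (1−p)^{4−i} with p = 0.934
C(4,3)·0.934^3·0.066^1 = 0.215102
C(4,4)·0.934^4·0.066^0 = 0.761005
Sum = 0.9761

0.9761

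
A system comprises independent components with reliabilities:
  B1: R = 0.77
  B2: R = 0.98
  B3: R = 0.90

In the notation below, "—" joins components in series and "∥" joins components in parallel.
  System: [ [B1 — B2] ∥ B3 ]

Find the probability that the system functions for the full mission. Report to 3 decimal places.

0.975

Series (B1 and B2): 0.77000 × 0.98000 = 0.75460
Parallel ([0.75460] and B3): 1 − (1 − 0.75460)(1 − 0.90000) = 0.975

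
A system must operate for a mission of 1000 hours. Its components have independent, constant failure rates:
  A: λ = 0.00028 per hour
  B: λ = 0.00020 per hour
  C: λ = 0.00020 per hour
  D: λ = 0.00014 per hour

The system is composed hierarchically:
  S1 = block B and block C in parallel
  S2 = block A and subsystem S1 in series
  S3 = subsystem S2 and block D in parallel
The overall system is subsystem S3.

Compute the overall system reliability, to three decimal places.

R(A) = exp(−0.00028 × 1000) = 0.75578
R(B) = exp(−0.00020 × 1000) = 0.81873
R(C) = exp(−0.00020 × 1000) = 0.81873
R(D) = exp(−0.00014 × 1000) = 0.86936
Parallel (B and C): 1 − (1 − 0.81873)(1 − 0.81873) = 0.96714
Series (A and [0.96714]): 0.75578 × 0.96714 = 0.73095
Parallel ([0.73095] and D): 1 − (1 − 0.73095)(1 − 0.86936) = 0.965

0.965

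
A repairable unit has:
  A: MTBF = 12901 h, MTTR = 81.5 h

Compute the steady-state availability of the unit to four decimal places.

A(A) = MTBF/(MTBF+MTTR) = 12901/(12901+81.5) = 0.9937

0.9937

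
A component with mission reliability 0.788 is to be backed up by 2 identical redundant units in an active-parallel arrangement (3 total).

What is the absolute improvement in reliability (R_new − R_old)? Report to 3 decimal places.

R_before = 0.788
R_after = 1 − (1 − 0.788)^3 = 0.990
ΔR = 0.990 − 0.788 = 0.202

0.202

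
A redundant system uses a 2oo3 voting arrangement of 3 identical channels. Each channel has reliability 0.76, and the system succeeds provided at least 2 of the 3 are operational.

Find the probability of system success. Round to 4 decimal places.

0.8548

R = Σ_{i=2}^{3} C(3,i) p^i (1−p)^{3−i} with p = 0.76
C(3,2)·0.76^2·0.24^1 = 0.415872
C(3,3)·0.76^3·0.24^0 = 0.438976
Sum = 0.8548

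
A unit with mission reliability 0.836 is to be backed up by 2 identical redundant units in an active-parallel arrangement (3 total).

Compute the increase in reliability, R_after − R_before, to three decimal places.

R_before = 0.836
R_after = 1 − (1 − 0.836)^3 = 0.996
ΔR = 0.996 − 0.836 = 0.160

0.160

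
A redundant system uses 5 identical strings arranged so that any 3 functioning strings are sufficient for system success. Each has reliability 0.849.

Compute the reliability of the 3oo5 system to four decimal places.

0.9729

R = Σ_{i=3}^{5} C(5,i) p^i (1−p)^{5−i} with p = 0.849
C(5,3)·0.849^3·0.151^2 = 0.139533
C(5,4)·0.849^4·0.151^1 = 0.392263
C(5,5)·0.849^5·0.151^0 = 0.441101
Sum = 0.9729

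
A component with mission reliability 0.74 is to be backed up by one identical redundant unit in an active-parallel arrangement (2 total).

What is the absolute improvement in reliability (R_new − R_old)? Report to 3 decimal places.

0.192

R_before = 0.74
R_after = 1 − (1 − 0.74)^2 = 0.932
ΔR = 0.932 − 0.74 = 0.192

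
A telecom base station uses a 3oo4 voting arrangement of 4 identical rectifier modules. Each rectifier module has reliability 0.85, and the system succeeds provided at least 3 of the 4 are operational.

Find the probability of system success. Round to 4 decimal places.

R = Σ_{i=3}^{4} C(4,i) p^i (1−p)^{4−i} with p = 0.85
C(4,3)·0.85^3·0.15^1 = 0.368475
C(4,4)·0.85^4·0.15^0 = 0.522006
Sum = 0.8905

0.8905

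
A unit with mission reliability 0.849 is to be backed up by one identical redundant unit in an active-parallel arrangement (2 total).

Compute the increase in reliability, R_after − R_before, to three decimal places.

R_before = 0.849
R_after = 1 − (1 − 0.849)^2 = 0.977
ΔR = 0.977 − 0.849 = 0.128

0.128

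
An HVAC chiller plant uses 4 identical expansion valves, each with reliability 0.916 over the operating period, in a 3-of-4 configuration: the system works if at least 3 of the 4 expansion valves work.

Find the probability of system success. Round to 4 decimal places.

R = Σ_{i=3}^{4} C(4,i) p^i (1−p)^{4−i} with p = 0.916
C(4,3)·0.916^3·0.084^1 = 0.258241
C(4,4)·0.916^4·0.084^0 = 0.704015
Sum = 0.9623

0.9623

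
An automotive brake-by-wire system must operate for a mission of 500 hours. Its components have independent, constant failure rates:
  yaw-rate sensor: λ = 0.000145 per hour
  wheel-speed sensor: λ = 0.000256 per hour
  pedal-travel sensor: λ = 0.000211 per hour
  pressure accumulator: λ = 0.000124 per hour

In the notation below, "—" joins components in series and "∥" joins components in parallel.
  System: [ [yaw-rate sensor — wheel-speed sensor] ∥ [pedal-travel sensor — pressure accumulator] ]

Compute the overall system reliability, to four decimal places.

R(yaw-rate sensor) = exp(−0.000145 × 500) = 0.930066
R(wheel-speed sensor) = exp(−0.000256 × 500) = 0.879853
R(pedal-travel sensor) = exp(−0.000211 × 500) = 0.899874
R(pressure accumulator) = exp(−0.000124 × 500) = 0.939883
Series (yaw-rate sensor and wheel-speed sensor): 0.930066 × 0.879853 = 0.818321
Series (pedal-travel sensor and pressure accumulator): 0.899874 × 0.939883 = 0.845776
Parallel ([0.818321] and [0.845776]): 1 − (1 − 0.818321)(1 − 0.845776) = 0.9720

0.9720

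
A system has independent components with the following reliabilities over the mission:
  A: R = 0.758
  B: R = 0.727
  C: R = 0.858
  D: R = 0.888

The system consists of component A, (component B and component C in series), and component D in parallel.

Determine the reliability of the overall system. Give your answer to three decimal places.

0.990

Series (B and C): 0.72700 × 0.85800 = 0.62377
Parallel (A, [0.62377], and D): 1 − (1 − 0.75800)(1 − 0.62377)(1 − 0.88800) = 0.990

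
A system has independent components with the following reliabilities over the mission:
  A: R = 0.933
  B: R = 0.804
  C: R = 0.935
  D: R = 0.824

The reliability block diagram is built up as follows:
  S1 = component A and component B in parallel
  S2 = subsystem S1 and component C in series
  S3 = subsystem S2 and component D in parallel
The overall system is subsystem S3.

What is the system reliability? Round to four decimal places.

0.9864

Parallel (A and B): 1 − (1 − 0.933000)(1 − 0.804000) = 0.986868
Series ([0.986868] and C): 0.986868 × 0.935000 = 0.922722
Parallel ([0.922722] and D): 1 − (1 − 0.922722)(1 − 0.824000) = 0.9864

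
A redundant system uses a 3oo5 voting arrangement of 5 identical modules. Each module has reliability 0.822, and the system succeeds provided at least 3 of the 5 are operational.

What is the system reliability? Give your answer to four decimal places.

R = Σ_{i=3}^{5} C(5,i) p^i (1−p)^{5−i} with p = 0.822
C(5,3)·0.822^3·0.178^2 = 0.175977
C(5,4)·0.822^4·0.178^1 = 0.406328
C(5,5)·0.822^5·0.178^0 = 0.375283
Sum = 0.9576

0.9576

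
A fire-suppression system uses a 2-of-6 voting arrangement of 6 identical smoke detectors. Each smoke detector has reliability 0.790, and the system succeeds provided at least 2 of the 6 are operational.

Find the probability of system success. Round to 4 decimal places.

0.9980

R = Σ_{i=2}^{6} C(6,i) p^i (1−p)^{6−i} with p = 0.790
C(6,2)·0.790^2·0.210^4 = 0.018206
C(6,3)·0.790^3·0.210^3 = 0.091321
C(6,4)·0.790^4·0.210^2 = 0.257655
C(6,5)·0.790^5·0.210^1 = 0.387709
C(6,6)·0.790^6·0.210^0 = 0.243087
Sum = 0.9980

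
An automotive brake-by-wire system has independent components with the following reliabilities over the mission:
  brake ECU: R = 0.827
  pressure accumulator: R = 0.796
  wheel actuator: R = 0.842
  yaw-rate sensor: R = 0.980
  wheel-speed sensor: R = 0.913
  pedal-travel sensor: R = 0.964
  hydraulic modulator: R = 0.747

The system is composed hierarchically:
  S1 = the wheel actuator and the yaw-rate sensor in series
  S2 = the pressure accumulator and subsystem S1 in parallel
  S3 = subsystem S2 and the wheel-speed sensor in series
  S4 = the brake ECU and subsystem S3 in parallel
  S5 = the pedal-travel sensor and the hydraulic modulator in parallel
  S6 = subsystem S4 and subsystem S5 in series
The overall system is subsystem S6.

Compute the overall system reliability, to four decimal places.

0.9704

Series (wheel actuator and yaw-rate sensor): 0.842000 × 0.980000 = 0.825160
Parallel (pressure accumulator and [0.825160]): 1 − (1 − 0.796000)(1 − 0.825160) = 0.964333
Series ([0.964333] and wheel-speed sensor): 0.964333 × 0.913000 = 0.880436
Parallel (brake ECU and [0.880436]): 1 − (1 − 0.827000)(1 − 0.880436) = 0.979315
Parallel (pedal-travel sensor and hydraulic modulator): 1 − (1 − 0.964000)(1 − 0.747000) = 0.990892
Series ([0.979315] and [0.990892]): 0.979315 × 0.990892 = 0.9704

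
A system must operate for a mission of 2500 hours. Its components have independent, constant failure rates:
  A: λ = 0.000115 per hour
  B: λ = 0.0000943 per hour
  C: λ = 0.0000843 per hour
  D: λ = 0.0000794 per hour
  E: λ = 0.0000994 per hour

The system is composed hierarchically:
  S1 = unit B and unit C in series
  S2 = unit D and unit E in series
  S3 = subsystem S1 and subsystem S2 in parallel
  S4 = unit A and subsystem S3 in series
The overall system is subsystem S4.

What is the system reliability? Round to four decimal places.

R(A) = exp(−0.000115 × 2500) = 0.750137
R(B) = exp(−0.0000943 × 2500) = 0.789978
R(C) = exp(−0.0000843 × 2500) = 0.809977
R(D) = exp(−0.0000794 × 2500) = 0.819960
R(E) = exp(−0.0000994 × 2500) = 0.779970
Series (B and C): 0.789978 × 0.809977 = 0.639864
Series (D and E): 0.819960 × 0.779970 = 0.639544
Parallel ([0.639864] and [0.639544]): 1 − (1 − 0.639864)(1 − 0.639544) = 0.870187
Series (A and [0.870187]): 0.750137 × 0.870187 = 0.6528

0.6528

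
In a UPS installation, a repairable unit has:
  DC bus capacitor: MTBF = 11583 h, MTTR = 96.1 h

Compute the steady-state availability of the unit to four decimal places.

A(DC bus capacitor) = MTBF/(MTBF+MTTR) = 11583/(11583+96.1) = 0.9918

0.9918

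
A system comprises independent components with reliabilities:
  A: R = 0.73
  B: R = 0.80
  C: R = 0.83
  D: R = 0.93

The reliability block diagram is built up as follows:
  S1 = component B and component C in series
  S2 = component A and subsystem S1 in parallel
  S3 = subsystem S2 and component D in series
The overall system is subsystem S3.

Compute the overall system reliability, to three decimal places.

Series (B and C): 0.80000 × 0.83000 = 0.66400
Parallel (A and [0.66400]): 1 − (1 − 0.73000)(1 − 0.66400) = 0.90928
Series ([0.90928] and D): 0.90928 × 0.93000 = 0.846

0.846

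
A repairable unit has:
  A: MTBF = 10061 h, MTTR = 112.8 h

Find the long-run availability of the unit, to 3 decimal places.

A(A) = MTBF/(MTBF+MTTR) = 10061/(10061+112.8) = 0.989

0.989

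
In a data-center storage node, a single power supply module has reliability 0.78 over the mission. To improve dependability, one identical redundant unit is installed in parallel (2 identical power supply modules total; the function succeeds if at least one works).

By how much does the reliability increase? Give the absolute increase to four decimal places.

0.1716

R_before = 0.78
R_after = 1 − (1 − 0.78)^2 = 0.9516
ΔR = 0.9516 − 0.78 = 0.1716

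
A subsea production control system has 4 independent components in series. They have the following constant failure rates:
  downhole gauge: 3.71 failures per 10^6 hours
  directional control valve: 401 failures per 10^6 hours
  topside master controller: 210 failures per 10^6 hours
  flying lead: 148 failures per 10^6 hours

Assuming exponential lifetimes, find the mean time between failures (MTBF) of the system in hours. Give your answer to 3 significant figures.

1310

Series of exponential components: λ_sys = Σ λ_i
λ_sys = 0.00000371 + 0.000401 + 0.000210 + 0.000148 = 7.6271e-04 /h
MTBF = 1 / λ_sys = 1310 h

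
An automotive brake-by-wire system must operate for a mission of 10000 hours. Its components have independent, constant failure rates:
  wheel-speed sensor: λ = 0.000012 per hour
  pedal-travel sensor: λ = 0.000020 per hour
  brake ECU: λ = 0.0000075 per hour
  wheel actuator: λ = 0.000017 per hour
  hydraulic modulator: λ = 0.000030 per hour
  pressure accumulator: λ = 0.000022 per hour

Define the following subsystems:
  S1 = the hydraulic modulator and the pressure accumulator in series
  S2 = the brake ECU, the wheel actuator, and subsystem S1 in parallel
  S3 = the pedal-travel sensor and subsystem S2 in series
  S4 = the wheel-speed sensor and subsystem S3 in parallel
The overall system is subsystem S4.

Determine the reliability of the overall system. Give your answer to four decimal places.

R(wheel-speed sensor) = exp(−0.000012 × 10000) = 0.886920
R(pedal-travel sensor) = exp(−0.000020 × 10000) = 0.818731
R(brake ECU) = exp(−0.0000075 × 10000) = 0.927743
R(wheel actuator) = exp(−0.000017 × 10000) = 0.843665
R(hydraulic modulator) = exp(−0.000030 × 10000) = 0.740818
R(pressure accumulator) = exp(−0.000022 × 10000) = 0.802519
Series (hydraulic modulator and pressure accumulator): 0.740818 × 0.802519 = 0.594521
Parallel (brake ECU, wheel actuator, and [0.594521]): 1 − (1 − 0.927743)(1 − 0.843665)(1 − 0.594521) = 0.995420
Series (pedal-travel sensor and [0.995420]): 0.818731 × 0.995420 = 0.814981
Parallel (wheel-speed sensor and [0.814981]): 1 − (1 − 0.886920)(1 − 0.814981) = 0.9791

0.9791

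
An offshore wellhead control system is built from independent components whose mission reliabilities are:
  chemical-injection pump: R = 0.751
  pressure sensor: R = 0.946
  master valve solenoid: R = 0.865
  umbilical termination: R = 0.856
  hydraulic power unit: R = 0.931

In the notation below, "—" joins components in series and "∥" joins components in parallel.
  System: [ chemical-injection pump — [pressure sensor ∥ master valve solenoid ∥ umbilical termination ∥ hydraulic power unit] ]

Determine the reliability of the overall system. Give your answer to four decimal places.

0.7509

Parallel (pressure sensor, master valve solenoid, umbilical termination, and hydraulic power unit): 1 − (1 − 0.946000)(1 − 0.865000)(1 − 0.856000)(1 − 0.931000) = 0.999928
Series (chemical-injection pump and [0.999928]): 0.751000 × 0.999928 = 0.7509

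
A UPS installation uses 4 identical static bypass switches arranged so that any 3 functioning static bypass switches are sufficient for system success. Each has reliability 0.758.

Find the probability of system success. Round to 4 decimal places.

0.7517

R = Σ_{i=3}^{4} C(4,i) p^i (1−p)^{4−i} with p = 0.758
C(4,3)·0.758^3·0.242^1 = 0.421583
C(4,4)·0.758^4·0.242^0 = 0.330124
Sum = 0.7517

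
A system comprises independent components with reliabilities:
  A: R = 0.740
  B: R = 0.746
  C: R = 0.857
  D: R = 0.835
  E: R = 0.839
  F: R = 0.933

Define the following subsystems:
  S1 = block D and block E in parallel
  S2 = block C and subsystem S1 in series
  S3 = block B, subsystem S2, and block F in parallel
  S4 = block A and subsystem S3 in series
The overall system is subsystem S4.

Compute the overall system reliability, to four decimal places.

0.7379

Parallel (D and E): 1 − (1 − 0.835000)(1 − 0.839000) = 0.973435
Series (C and [0.973435]): 0.857000 × 0.973435 = 0.834234
Parallel (B, [0.834234], and F): 1 − (1 − 0.746000)(1 − 0.834234)(1 − 0.933000) = 0.997179
Series (A and [0.997179]): 0.740000 × 0.997179 = 0.7379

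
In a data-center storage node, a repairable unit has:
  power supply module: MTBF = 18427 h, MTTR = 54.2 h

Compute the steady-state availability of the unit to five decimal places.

0.99707

A(power supply module) = MTBF/(MTBF+MTTR) = 18427/(18427+54.2) = 0.99707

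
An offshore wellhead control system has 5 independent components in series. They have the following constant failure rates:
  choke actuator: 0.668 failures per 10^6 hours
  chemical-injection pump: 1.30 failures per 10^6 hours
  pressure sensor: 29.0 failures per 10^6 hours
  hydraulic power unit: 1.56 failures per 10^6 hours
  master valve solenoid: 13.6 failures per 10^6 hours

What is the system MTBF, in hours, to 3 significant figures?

21700

Series of exponential components: λ_sys = Σ λ_i
λ_sys = 0.000000668 + 0.00000130 + 0.0000290 + 0.00000156 + 0.0000136 = 4.6128e-05 /h
MTBF = 1 / λ_sys = 21700 h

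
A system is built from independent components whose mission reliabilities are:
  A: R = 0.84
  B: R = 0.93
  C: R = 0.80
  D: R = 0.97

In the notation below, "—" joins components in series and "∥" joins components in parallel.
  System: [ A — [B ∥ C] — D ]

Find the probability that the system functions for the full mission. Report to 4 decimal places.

0.8034

Parallel (B and C): 1 − (1 − 0.930000)(1 − 0.800000) = 0.986000
Series (A, [0.986000], and D): 0.840000 × 0.986000 × 0.970000 = 0.8034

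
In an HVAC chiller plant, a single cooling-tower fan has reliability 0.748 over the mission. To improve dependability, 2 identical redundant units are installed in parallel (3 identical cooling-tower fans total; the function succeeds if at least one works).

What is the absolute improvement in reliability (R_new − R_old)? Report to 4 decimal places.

R_before = 0.748
R_after = 1 − (1 − 0.748)^3 = 0.9840
ΔR = 0.9840 − 0.748 = 0.2360

0.2360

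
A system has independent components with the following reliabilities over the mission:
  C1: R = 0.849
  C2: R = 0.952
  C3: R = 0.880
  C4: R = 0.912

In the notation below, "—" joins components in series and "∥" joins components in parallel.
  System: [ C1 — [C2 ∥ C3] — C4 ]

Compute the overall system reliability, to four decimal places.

Parallel (C2 and C3): 1 − (1 − 0.952000)(1 − 0.880000) = 0.994240
Series (C1, [0.994240], and C4): 0.849000 × 0.994240 × 0.912000 = 0.7698

0.7698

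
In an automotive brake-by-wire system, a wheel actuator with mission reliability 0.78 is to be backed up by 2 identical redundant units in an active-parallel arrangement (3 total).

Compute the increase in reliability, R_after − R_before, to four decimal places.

0.2094

R_before = 0.78
R_after = 1 − (1 − 0.78)^3 = 0.9894
ΔR = 0.9894 − 0.78 = 0.2094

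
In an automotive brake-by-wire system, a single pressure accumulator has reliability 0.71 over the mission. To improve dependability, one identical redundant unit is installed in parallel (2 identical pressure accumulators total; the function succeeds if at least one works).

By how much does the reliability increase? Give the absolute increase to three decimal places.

0.206

R_before = 0.71
R_after = 1 − (1 − 0.71)^2 = 0.916
ΔR = 0.916 − 0.71 = 0.206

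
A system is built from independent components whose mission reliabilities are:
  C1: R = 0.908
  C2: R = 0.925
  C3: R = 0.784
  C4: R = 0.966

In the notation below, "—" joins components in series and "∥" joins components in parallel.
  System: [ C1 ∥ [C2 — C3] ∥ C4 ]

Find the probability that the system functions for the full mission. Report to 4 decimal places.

0.9991

Series (C2 and C3): 0.925000 × 0.784000 = 0.725200
Parallel (C1, [0.725200], and C4): 1 − (1 − 0.908000)(1 − 0.725200)(1 − 0.966000) = 0.9991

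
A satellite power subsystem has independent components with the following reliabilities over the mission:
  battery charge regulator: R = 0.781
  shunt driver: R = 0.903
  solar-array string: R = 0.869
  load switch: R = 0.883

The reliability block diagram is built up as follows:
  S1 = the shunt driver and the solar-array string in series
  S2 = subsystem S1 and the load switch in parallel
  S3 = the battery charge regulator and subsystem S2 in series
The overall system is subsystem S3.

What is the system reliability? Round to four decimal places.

0.7613

Series (shunt driver and solar-array string): 0.903000 × 0.869000 = 0.784707
Parallel ([0.784707] and load switch): 1 − (1 − 0.784707)(1 − 0.883000) = 0.974811
Series (battery charge regulator and [0.974811]): 0.781000 × 0.974811 = 0.7613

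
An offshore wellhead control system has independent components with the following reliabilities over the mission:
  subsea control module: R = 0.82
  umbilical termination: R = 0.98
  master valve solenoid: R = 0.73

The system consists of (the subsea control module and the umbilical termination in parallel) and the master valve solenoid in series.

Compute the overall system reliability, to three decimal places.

Parallel (subsea control module and umbilical termination): 1 − (1 − 0.82000)(1 − 0.98000) = 0.99640
Series ([0.99640] and master valve solenoid): 0.99640 × 0.73000 = 0.727

0.727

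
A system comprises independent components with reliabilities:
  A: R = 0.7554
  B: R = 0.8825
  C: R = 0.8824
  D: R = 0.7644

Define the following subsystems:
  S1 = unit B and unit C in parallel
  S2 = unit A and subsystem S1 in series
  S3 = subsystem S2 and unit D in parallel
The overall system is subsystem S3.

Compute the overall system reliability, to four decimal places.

0.9399

Parallel (B and C): 1 − (1 − 0.882500)(1 − 0.882400) = 0.986182
Series (A and [0.986182]): 0.755400 × 0.986182 = 0.744962
Parallel ([0.744962] and D): 1 − (1 − 0.744962)(1 − 0.764400) = 0.9399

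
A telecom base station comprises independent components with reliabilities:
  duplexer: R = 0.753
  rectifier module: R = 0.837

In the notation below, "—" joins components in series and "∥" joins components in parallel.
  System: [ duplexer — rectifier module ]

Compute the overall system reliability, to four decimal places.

0.6303

Series (duplexer and rectifier module): 0.753000 × 0.837000 = 0.6303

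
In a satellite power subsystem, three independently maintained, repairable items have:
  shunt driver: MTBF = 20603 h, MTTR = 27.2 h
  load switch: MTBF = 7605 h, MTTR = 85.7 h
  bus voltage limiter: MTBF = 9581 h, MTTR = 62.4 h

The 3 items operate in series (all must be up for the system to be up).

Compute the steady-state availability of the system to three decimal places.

0.981

A(shunt driver) = MTBF/(MTBF+MTTR) = 20603/(20603+27.2) = 0.998682
A(load switch) = MTBF/(MTBF+MTTR) = 7605/(7605+85.7) = 0.988857
A(bus voltage limiter) = MTBF/(MTBF+MTTR) = 9581/(9581+62.4) = 0.993529
Series availability: 0.998682 × 0.988857 × 0.993529 = 0.981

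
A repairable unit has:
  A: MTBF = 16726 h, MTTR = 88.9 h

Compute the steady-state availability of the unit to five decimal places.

A(A) = MTBF/(MTBF+MTTR) = 16726/(16726+88.9) = 0.99471

0.99471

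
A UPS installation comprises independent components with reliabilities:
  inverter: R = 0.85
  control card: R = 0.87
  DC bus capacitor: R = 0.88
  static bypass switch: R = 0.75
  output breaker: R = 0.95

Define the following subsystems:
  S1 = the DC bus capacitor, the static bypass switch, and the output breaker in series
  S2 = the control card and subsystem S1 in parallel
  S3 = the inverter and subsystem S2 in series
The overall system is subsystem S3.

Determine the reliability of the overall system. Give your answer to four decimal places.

0.8088

Series (DC bus capacitor, static bypass switch, and output breaker): 0.880000 × 0.750000 × 0.950000 = 0.627000
Parallel (control card and [0.627000]): 1 − (1 − 0.870000)(1 − 0.627000) = 0.951510
Series (inverter and [0.951510]): 0.850000 × 0.951510 = 0.8088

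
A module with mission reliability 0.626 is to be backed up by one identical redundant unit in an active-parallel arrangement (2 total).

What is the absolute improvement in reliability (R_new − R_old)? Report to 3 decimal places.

R_before = 0.626
R_after = 1 − (1 − 0.626)^2 = 0.860
ΔR = 0.860 − 0.626 = 0.234

0.234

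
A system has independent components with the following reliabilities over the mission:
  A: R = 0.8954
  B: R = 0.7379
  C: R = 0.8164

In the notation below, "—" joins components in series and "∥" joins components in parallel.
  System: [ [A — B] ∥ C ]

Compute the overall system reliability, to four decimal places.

Series (A and B): 0.895400 × 0.737900 = 0.660716
Parallel ([0.660716] and C): 1 − (1 − 0.660716)(1 − 0.816400) = 0.9377

0.9377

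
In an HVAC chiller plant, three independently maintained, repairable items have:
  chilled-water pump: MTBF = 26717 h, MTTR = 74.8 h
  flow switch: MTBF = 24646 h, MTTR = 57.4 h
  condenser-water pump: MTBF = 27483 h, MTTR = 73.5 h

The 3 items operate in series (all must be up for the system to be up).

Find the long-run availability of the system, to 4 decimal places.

0.9922

A(chilled-water pump) = MTBF/(MTBF+MTTR) = 26717/(26717+74.8) = 0.997208
A(flow switch) = MTBF/(MTBF+MTTR) = 24646/(24646+57.4) = 0.997676
A(condenser-water pump) = MTBF/(MTBF+MTTR) = 27483/(27483+73.5) = 0.997333
Series availability: 0.997208 × 0.997676 × 0.997333 = 0.9922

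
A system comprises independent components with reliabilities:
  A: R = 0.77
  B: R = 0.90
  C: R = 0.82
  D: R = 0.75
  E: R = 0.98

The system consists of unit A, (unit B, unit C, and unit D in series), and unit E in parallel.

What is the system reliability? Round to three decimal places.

Series (B, C, and D): 0.90000 × 0.82000 × 0.75000 = 0.55350
Parallel (A, [0.55350], and E): 1 − (1 − 0.77000)(1 − 0.55350)(1 − 0.98000) = 0.998

0.998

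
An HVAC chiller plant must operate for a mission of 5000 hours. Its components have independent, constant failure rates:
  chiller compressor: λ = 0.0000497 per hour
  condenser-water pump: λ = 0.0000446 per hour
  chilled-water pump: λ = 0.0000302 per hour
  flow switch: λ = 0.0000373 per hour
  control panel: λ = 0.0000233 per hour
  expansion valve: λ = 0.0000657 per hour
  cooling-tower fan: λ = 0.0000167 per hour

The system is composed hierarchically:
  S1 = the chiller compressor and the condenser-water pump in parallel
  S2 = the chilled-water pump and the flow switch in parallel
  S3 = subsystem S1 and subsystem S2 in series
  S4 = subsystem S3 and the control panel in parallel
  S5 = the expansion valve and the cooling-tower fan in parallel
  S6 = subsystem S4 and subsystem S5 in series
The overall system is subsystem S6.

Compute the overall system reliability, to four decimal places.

R(chiller compressor) = exp(−0.0000497 × 5000) = 0.779970
R(condenser-water pump) = exp(−0.0000446 × 5000) = 0.800115
R(chilled-water pump) = exp(−0.0000302 × 5000) = 0.859848
R(flow switch) = exp(−0.0000373 × 5000) = 0.829859
R(control panel) = exp(−0.0000233 × 5000) = 0.890030
R(expansion valve) = exp(−0.0000657 × 5000) = 0.720003
R(cooling-tower fan) = exp(−0.0000167 × 5000) = 0.919891
Parallel (chiller compressor and condenser-water pump): 1 − (1 − 0.779970)(1 − 0.800115) = 0.956019
Parallel (chilled-water pump and flow switch): 1 − (1 − 0.859848)(1 − 0.829859) = 0.976154
Series ([0.956019] and [0.976154]): 0.956019 × 0.976154 = 0.933222
Parallel ([0.933222] and control panel): 1 − (1 − 0.933222)(1 − 0.890030) = 0.992656
Parallel (expansion valve and cooling-tower fan): 1 − (1 − 0.720003)(1 − 0.919891) = 0.977570
Series ([0.992656] and [0.977570]): 0.992656 × 0.977570 = 0.9704

0.9704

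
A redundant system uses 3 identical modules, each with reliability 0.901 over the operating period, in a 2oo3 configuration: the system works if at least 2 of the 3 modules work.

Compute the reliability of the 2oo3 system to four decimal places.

R = Σ_{i=2}^{3} C(3,i) p^i (1−p)^{3−i} with p = 0.901
C(3,2)·0.901^2·0.099^1 = 0.241105
C(3,3)·0.901^3·0.099^0 = 0.731433
Sum = 0.9725

0.9725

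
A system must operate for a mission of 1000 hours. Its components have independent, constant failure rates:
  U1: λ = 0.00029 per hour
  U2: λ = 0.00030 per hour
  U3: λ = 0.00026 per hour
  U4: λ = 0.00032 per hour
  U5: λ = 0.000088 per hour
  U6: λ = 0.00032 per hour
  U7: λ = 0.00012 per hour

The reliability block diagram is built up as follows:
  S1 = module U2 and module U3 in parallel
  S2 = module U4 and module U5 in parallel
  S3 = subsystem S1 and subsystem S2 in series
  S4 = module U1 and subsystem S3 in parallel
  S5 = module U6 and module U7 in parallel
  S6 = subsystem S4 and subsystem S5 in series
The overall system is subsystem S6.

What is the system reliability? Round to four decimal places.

R(U1) = exp(−0.00029 × 1000) = 0.748264
R(U2) = exp(−0.00030 × 1000) = 0.740818
R(U3) = exp(−0.00026 × 1000) = 0.771052
R(U4) = exp(−0.00032 × 1000) = 0.726149
R(U5) = exp(−0.000088 × 1000) = 0.915761
R(U6) = exp(−0.00032 × 1000) = 0.726149
R(U7) = exp(−0.00012 × 1000) = 0.886920
Parallel (U2 and U3): 1 − (1 − 0.740818)(1 − 0.771052) = 0.940661
Parallel (U4 and U5): 1 − (1 − 0.726149)(1 − 0.915761) = 0.976931
Series ([0.940661] and [0.976931]): 0.940661 × 0.976931 = 0.918961
Parallel (U1 and [0.918961]): 1 − (1 − 0.748264)(1 − 0.918961) = 0.979600
Parallel (U6 and U7): 1 − (1 − 0.726149)(1 − 0.886920) = 0.969033
Series ([0.979600] and [0.969033]): 0.979600 × 0.969033 = 0.9493

0.9493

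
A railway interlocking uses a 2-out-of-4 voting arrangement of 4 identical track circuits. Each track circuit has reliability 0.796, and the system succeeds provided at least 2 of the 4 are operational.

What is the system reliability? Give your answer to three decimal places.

0.971

R = Σ_{i=2}^{4} C(4,i) p^i (1−p)^{4−i} with p = 0.796
C(4,2)·0.796^2·0.204^2 = 0.15821
C(4,3)·0.796^3·0.204^1 = 0.41156
C(4,4)·0.796^4·0.204^0 = 0.40147
Sum = 0.971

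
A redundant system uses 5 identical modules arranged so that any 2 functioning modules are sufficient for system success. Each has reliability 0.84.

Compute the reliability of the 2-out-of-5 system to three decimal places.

R = Σ_{i=2}^{5} C(5,i) p^i (1−p)^{5−i} with p = 0.84
C(5,2)·0.84^2·0.16^3 = 0.02890
C(5,3)·0.84^3·0.16^2 = 0.15173
C(5,4)·0.84^4·0.16^1 = 0.39830
C(5,5)·0.84^5·0.16^0 = 0.41821
Sum = 0.997

0.997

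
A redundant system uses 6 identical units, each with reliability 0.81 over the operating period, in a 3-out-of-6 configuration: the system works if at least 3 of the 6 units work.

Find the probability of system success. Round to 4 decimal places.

R = Σ_{i=3}^{6} C(6,i) p^i (1−p)^{6−i} with p = 0.81
C(6,3)·0.81^3·0.19^3 = 0.072903
C(6,4)·0.81^4·0.19^2 = 0.233098
C(6,5)·0.81^5·0.19^1 = 0.397493
C(6,6)·0.81^6·0.19^0 = 0.282430
Sum = 0.9859

0.9859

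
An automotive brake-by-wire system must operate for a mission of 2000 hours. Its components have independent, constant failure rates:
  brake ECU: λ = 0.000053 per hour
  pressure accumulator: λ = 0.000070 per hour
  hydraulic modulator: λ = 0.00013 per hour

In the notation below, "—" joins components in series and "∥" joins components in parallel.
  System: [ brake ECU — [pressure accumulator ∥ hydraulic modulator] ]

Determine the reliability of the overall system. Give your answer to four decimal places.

R(brake ECU) = exp(−0.000053 × 2000) = 0.899425
R(pressure accumulator) = exp(−0.000070 × 2000) = 0.869358
R(hydraulic modulator) = exp(−0.00013 × 2000) = 0.771052
Parallel (pressure accumulator and hydraulic modulator): 1 − (1 − 0.869358)(1 − 0.771052) = 0.970090
Series (brake ECU and [0.970090]): 0.899425 × 0.970090 = 0.8725

0.8725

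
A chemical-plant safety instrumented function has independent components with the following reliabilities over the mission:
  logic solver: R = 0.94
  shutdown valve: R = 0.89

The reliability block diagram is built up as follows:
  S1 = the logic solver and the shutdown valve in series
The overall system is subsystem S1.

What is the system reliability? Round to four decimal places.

Series (logic solver and shutdown valve): 0.940000 × 0.890000 = 0.8366

0.8366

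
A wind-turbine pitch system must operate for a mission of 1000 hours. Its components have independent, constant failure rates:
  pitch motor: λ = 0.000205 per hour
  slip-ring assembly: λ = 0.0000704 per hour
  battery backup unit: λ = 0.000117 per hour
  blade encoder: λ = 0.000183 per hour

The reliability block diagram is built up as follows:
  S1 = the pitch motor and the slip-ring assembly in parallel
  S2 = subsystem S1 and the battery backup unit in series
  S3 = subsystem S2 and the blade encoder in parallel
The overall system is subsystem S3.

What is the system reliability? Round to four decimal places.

0.9797

R(pitch motor) = exp(−0.000205 × 1000) = 0.814647
R(slip-ring assembly) = exp(−0.0000704 × 1000) = 0.932021
R(battery backup unit) = exp(−0.000117 × 1000) = 0.889585
R(blade encoder) = exp(−0.000183 × 1000) = 0.832768
Parallel (pitch motor and slip-ring assembly): 1 − (1 − 0.814647)(1 − 0.932021) = 0.987400
Series ([0.987400] and battery backup unit): 0.987400 × 0.889585 = 0.878376
Parallel ([0.878376] and blade encoder): 1 − (1 − 0.878376)(1 − 0.832768) = 0.9797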